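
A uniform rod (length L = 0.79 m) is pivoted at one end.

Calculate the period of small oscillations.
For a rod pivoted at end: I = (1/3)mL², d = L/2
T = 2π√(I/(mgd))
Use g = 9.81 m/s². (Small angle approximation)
I/m = (1/3)L² = 0.208 m²; d = L/2 = 0.395 m
T = 2π√(I/(mgd)) = 2π√(0.208/(9.81×0.395)) = 1.456 s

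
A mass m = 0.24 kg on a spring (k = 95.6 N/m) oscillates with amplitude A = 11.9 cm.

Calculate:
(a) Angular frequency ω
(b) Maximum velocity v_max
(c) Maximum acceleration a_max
ω = √(k/m) = √(95.6/0.24) = 19.96 rad/s
v_max = ωA = 19.96×0.119 = 2.375 m/s
a_max = ω²A = 19.96²×0.119 = 47.4 m/s²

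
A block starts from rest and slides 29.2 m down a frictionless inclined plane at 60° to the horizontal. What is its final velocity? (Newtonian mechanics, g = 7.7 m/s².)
a = g sin(θ) = 7.7 × sin(60°) = 6.67 m/s²
v = √(2ad) = √(2 × 6.67 × 29.2) = 19.73 m/s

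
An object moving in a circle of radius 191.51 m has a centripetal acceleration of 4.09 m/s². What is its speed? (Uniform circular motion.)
v = √(a_c × r) = √(4.09 × 191.51) = 27.99 m/s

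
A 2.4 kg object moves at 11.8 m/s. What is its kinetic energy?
KE = ½mv² = ½×2.4×11.8² = 167.088 J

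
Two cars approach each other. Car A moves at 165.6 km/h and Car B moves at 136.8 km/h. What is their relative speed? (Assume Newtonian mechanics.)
v_rel = v_A + v_B = 165.6 + 136.8 = 302.4 km/h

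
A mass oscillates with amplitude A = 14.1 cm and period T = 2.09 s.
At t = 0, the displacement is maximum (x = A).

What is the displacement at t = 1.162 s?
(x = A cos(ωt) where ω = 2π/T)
ω = 2π/T = 2π/2.09 = 3.006 rad/s
x = A cos(ωt) = 14.1×cos(3.006×1.162) = -13.24 cm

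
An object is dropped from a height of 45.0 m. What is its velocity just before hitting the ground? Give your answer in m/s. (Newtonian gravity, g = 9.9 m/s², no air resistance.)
v = √(2gh) = 29.85 m/s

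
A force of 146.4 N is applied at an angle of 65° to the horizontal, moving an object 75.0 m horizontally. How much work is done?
W = Fd cosθ = 146.4×75.0×cos(65°) = 4640.3 J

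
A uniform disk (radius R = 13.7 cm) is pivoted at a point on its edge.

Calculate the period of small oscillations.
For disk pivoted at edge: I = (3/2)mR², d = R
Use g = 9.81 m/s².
I/m = (3/2)R² = 0.02815 m²; d = R = 0.137 m
T = 2π√((3/2)R²/(gR)) = 2π√(3R/(2g)) = 0.9094 s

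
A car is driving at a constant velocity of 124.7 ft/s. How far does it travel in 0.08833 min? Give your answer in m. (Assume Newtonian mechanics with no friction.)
d = vt (with unit conversion) = 201.4 m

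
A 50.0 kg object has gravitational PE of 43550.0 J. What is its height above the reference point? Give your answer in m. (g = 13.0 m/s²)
PE = mgh → h = PE/(mg) = 4.355e+04 J / (50 kg × 13.0 m/s²) = 67 m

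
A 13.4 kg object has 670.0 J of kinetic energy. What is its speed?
KE = ½mv² → v = √(2KE/m) = √(2×670.0/13.4) = 10.0 m/s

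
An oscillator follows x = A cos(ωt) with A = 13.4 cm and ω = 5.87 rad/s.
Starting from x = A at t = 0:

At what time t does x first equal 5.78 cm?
cos(ωt) = x/A = 5.78/13.4 = 0.4313
ωt = arccos(0.4313) = 1.125 rad
t = 1.125/5.87 = 0.1916 s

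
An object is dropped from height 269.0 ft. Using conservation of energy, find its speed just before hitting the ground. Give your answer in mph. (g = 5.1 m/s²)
mgh = ½mv² → v = √(2gh) = √(2×5.1×81.99) = 28.92 m/s = 64.69 mph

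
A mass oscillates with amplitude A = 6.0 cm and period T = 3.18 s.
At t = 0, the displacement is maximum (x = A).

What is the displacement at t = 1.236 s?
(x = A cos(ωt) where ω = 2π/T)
ω = 2π/T = 2π/3.18 = 1.976 rad/s
x = A cos(ωt) = 6.0×cos(1.976×1.236) = -4.591 cm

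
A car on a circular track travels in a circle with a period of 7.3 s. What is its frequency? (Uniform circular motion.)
f = 1/T = 1/7.3 = 0.137 Hz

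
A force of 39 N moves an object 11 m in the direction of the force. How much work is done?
W = Fd = 39×11 = 429.0 J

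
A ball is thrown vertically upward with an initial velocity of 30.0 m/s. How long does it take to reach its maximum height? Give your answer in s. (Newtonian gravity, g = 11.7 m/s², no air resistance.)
t_up = v₀/g = 2.564 s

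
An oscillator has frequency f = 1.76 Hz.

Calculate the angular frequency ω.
ω = 2πf = 2π×1.76 = 11.06 rad/s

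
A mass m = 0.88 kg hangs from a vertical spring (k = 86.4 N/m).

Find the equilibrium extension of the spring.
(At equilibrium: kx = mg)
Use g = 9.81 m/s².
x_eq = mg/k = 0.88×9.81/86.4 = 0.09992 m = 9.992 cm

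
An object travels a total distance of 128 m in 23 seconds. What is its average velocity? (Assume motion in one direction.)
v_avg = Δd / Δt = 128 / 23 = 5.57 m/s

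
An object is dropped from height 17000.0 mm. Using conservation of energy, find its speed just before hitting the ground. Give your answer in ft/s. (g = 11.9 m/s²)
mgh = ½mv² → v = √(2gh) = √(2×11.9×17) = 20.11 m/s = 65.99 ft/s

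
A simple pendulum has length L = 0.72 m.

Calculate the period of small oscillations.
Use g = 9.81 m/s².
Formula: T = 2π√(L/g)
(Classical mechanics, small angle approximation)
T = 2π√(L/g) = 2π√(0.72/9.81) = 1.702 s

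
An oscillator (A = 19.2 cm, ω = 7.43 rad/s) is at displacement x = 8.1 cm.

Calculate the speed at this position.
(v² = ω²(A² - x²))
v = ω√(A² − x²) = 7.43×√(0.192² − 0.081²) = 1.293 m/s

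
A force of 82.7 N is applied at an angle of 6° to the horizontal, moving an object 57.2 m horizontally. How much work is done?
W = Fd cosθ = 82.7×57.2×cos(6°) = 4704.5 J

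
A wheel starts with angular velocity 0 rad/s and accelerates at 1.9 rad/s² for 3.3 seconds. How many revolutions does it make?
θ = ω₀t + ½αt² = 0×3.3 + ½×1.9×3.3² = 10.35 rad
Revolutions = θ/(2π) = 10.35/(2π) = 1.65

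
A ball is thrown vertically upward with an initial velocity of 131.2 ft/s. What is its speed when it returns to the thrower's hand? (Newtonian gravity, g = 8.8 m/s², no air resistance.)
By conservation of energy, the ball returns at the same speed = 131.2 ft/s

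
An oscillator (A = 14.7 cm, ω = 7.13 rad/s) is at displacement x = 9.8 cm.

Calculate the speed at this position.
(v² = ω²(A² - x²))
v = ω√(A² − x²) = 7.13×√(0.147² − 0.098²) = 0.7812 m/s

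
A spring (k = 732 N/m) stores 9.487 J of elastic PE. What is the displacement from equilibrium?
PE = ½kx² → x = √(2PE/k) = √(2×9.487/732) = 0.161 m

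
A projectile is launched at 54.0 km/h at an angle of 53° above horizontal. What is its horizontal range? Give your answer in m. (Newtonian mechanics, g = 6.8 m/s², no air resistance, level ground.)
R = v₀² sin(2θ) / g (with unit conversion) = 31.81 m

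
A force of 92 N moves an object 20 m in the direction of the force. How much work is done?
W = Fd = 92×20 = 1840.0 J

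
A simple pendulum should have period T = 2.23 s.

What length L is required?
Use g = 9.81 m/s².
T = 2π√(L/g) → L = g(T/2π)² = 9.81×(2.23/2π)² = 1.236 m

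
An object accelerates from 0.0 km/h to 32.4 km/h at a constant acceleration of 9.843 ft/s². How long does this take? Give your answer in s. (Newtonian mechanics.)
t = (v - v₀)/a (with unit conversion) = 3.0 s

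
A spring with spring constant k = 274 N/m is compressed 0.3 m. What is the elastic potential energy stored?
PE = ½kx² = ½×274×0.3² = 12.33 J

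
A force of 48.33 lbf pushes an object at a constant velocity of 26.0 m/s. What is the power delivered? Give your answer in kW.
P = Fv = 215 N × 26 m/s = 5590 W = 5.59 kW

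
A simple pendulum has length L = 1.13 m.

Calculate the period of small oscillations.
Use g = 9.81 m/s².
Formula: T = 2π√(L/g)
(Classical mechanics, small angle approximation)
T = 2π√(L/g) = 2π√(1.13/9.81) = 2.132 s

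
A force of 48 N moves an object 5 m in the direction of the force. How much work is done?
W = Fd = 48×5 = 240.0 J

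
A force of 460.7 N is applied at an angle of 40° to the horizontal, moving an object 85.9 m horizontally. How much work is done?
W = Fd cosθ = 460.7×85.9×cos(40°) = 30316.0 J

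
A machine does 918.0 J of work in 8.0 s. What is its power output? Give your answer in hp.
P = W/t = 918 J / 8 s = 114.8 W = 0.1539 hp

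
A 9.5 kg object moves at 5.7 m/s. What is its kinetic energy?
KE = ½mv² = ½×9.5×5.7² = 154.3275 J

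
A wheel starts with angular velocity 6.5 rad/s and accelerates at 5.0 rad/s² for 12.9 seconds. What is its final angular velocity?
ω = ω₀ + αt = 6.5 + 5.0 × 12.9 = 71.0 rad/s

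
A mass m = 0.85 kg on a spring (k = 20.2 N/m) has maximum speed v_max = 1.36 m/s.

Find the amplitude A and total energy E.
½mv²_max = ½kA² → A = v_max√(m/k) = 1.36×√(0.85/20.2) = 0.279 m = 27.9 cm
E = ½mv²_max = ½×0.85×1.36² = 0.7861 J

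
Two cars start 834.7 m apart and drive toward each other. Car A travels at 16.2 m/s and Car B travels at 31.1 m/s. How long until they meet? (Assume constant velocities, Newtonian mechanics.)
Combined speed: v_combined = 16.2 + 31.1 = 47.3 m/s
Time to meet: t = d/47.3 = 834.7/47.3 = 17.65 s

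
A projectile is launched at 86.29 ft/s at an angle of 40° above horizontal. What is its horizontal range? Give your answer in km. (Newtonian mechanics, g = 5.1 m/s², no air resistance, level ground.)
R = v₀² sin(2θ) / g (with unit conversion) = 0.1336 km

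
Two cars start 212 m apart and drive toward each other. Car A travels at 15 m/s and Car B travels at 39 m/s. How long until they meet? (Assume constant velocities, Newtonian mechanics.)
Combined speed: v_combined = 15 + 39 = 54 m/s
Time to meet: t = d/54 = 212/54 = 3.93 s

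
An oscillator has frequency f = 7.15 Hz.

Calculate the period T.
T = 1/f = 1/7.15 = 0.1399 s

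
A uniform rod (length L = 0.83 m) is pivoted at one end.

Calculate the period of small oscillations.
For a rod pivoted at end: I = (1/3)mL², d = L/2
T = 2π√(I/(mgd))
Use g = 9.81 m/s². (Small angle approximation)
I/m = (1/3)L² = 0.2296 m²; d = L/2 = 0.415 m
T = 2π√(I/(mgd)) = 2π√(0.2296/(9.81×0.415)) = 1.492 s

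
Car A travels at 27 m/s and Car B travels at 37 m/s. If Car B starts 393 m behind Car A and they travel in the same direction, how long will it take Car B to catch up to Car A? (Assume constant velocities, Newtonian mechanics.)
Relative speed: v_rel = 37 - 27 = 10 m/s
Time to catch: t = d₀/v_rel = 393/10 = 39.3 s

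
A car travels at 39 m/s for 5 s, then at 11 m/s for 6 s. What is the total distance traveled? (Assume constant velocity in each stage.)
d₁ = v₁t₁ = 39 × 5 = 195 m
d₂ = v₂t₂ = 11 × 6 = 66 m
d_total = 195 + 66 = 261 m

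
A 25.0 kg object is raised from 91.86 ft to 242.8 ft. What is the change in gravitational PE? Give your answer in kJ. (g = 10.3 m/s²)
ΔPE = mg(h₂ − h₁) = 25 kg × 10.3 m/s² × (74.01 − 28) m = 1.185e+04 J = 11.85 kJ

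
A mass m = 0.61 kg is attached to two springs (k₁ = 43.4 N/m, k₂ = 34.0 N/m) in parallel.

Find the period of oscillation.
k_eq = k₁+k₂ = 77.4 N/m
T = 2π√(m/k_eq) = 2π√(0.61/77.4) = 0.5578 s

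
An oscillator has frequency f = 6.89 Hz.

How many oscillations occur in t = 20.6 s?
n = f×t = 6.89×20.6 = 141.9 oscillations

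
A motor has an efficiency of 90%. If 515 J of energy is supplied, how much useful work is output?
W_out = η × W_in = 0.9 × 515 = 463.5 J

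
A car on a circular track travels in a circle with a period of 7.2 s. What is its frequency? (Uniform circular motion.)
f = 1/T = 1/7.2 = 0.1389 Hz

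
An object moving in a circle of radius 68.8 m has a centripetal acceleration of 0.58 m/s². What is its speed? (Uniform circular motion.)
v = √(a_c × r) = √(0.58 × 68.8) = 6.32 m/s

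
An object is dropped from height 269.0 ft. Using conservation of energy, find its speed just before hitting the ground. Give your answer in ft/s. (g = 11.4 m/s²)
mgh = ½mv² → v = √(2gh) = √(2×11.4×81.99) = 43.24 m/s = 141.9 ft/s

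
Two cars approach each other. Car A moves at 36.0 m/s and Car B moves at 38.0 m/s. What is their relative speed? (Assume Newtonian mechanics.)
v_rel = v_A + v_B = 36.0 + 38.0 = 74.0 m/s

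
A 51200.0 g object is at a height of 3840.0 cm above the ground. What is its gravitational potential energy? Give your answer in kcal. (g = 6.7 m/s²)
PE = mgh = 51.2 kg × 6.7 m/s² × 38.4 m = 1.317e+04 J = 3.148 kcal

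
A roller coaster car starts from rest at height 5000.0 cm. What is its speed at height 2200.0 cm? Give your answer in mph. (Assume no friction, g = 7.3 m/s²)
mgh₁ = ½mv₂² + mgh₂ → v₂ = √(2g(h₁−h₂)) = √(2×7.3×(50−22)) = 20.22 m/s = 45.23 mph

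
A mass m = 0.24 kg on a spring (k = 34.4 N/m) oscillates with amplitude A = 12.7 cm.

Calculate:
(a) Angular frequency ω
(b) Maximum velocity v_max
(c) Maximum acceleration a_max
ω = √(k/m) = √(34.4/0.24) = 11.97 rad/s
v_max = ωA = 11.97×0.127 = 1.52 m/s
a_max = ω²A = 11.97²×0.127 = 18.2 m/s²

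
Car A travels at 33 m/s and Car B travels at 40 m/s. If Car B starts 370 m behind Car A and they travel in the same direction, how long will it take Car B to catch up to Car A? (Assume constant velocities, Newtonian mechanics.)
Relative speed: v_rel = 40 - 33 = 7 m/s
Time to catch: t = d₀/v_rel = 370/7 = 52.86 s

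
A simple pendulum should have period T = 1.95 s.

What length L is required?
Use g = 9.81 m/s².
T = 2π√(L/g) → L = g(T/2π)² = 9.81×(1.95/2π)² = 0.9449 m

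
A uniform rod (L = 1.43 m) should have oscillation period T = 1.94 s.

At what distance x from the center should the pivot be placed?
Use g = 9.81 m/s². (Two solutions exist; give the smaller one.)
T = 2π√((L²/12 + x²)/(gx)). Let c = T²g/(4π²) = 0.9352.
x² − cx + L²/12 = 0 → x = (c − √(c² − L²/3))/2 = 0.248 m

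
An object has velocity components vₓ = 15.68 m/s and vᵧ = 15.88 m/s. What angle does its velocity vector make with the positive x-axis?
θ = arctan(vᵧ/vₓ) = arctan(15.88/15.68) = 45.36°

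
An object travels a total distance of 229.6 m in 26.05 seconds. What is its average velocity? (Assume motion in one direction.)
v_avg = Δd / Δt = 229.6 / 26.05 = 8.81 m/s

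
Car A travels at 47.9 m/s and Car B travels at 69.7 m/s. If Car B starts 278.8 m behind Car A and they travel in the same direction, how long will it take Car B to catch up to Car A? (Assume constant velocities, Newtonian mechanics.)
Relative speed: v_rel = 69.7 - 47.9 = 21.8 m/s
Time to catch: t = d₀/v_rel = 278.8/21.8 = 12.79 s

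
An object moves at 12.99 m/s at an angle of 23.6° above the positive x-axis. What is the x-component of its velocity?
vₓ = v cos(θ) = 12.99 × cos(23.6°) = 11.9 m/s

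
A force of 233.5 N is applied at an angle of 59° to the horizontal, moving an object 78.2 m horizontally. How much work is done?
W = Fd cosθ = 233.5×78.2×cos(59°) = 9404.4 J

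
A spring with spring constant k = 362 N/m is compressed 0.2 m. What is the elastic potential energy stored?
PE = ½kx² = ½×362×0.2² = 7.24 J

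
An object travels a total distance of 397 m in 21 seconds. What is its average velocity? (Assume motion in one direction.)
v_avg = Δd / Δt = 397 / 21 = 18.9 m/s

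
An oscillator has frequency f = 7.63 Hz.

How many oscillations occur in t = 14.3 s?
n = f×t = 7.63×14.3 = 109.1 oscillations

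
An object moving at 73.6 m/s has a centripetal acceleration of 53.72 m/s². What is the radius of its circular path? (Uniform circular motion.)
r = v²/a_c = 73.6²/53.72 = 100.84 m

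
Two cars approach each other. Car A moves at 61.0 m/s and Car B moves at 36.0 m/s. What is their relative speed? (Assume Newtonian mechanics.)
v_rel = v_A + v_B = 61.0 + 36.0 = 97.0 m/s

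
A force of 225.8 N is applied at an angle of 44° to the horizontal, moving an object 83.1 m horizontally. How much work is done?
W = Fd cosθ = 225.8×83.1×cos(44°) = 13498.0 J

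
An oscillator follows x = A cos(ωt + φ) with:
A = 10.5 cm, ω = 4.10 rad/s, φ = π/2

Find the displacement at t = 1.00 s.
x = A cos(ωt + φ) = 10.5×cos(4.1×1.0 + π/2) = 8.592 cm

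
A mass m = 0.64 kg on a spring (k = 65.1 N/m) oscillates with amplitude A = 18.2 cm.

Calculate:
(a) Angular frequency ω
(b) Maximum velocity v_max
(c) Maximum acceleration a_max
ω = √(k/m) = √(65.1/0.64) = 10.09 rad/s
v_max = ωA = 10.09×0.182 = 1.836 m/s
a_max = ω²A = 10.09²×0.182 = 18.51 m/s²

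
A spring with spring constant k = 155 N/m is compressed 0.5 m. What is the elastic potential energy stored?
PE = ½kx² = ½×155×0.5² = 19.38 J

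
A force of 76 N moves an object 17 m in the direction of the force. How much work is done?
W = Fd = 76×17 = 1292.0 J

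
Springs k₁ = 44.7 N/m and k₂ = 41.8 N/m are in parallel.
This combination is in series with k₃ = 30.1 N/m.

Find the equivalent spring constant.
k₁₂ = k₁ + k₂ = 86.5 N/m (parallel)
1/k_eq = 1/k₁₂ + 1/k₃ → k_eq = 22.33 N/m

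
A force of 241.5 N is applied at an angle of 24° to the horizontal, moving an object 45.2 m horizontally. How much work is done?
W = Fd cosθ = 241.5×45.2×cos(24°) = 9972.1 J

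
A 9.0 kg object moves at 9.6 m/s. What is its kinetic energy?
KE = ½mv² = ½×9.0×9.6² = 414.72 J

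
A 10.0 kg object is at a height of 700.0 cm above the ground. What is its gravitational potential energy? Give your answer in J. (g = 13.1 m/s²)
PE = mgh = 10 kg × 13.1 m/s² × 7 m = 917 J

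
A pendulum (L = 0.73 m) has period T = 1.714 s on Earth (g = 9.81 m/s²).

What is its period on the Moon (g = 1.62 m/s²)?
T = 2π√(L/g), so T_moon/T_earth = √(g_earth/g_moon)
T_moon = 2π√(0.73/1.62) = 4.218 s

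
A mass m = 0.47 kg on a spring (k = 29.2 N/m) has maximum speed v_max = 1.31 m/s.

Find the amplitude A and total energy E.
½mv²_max = ½kA² → A = v_max√(m/k) = 1.31×√(0.47/29.2) = 0.1662 m = 16.62 cm
E = ½mv²_max = ½×0.47×1.31² = 0.4033 J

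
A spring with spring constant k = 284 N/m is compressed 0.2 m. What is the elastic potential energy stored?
PE = ½kx² = ½×284×0.2² = 5.68 J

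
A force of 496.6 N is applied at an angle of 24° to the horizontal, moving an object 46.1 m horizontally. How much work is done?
W = Fd cosθ = 496.6×46.1×cos(24°) = 20914.0 J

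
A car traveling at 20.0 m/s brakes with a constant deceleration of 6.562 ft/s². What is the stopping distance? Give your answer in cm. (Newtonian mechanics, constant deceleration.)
d = v₀² / (2a) (with unit conversion) = 10000.0 cm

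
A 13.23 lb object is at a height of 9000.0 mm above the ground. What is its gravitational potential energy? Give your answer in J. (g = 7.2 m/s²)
PE = mgh = 6.001 kg × 7.2 m/s² × 9 m = 388.9 J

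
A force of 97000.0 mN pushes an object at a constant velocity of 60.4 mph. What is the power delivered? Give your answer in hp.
P = Fv = 97 N × 27 m/s = 2619 W = 3.512 hp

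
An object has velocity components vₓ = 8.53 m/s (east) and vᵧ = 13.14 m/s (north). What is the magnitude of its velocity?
|v| = √(vₓ² + vᵧ²) = √(8.53² + 13.14²) = √(245.421) = 15.67 m/s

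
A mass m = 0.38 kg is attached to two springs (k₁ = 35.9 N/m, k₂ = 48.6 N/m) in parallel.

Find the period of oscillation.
k_eq = k₁+k₂ = 84.5 N/m
T = 2π√(m/k_eq) = 2π√(0.38/84.5) = 0.4214 s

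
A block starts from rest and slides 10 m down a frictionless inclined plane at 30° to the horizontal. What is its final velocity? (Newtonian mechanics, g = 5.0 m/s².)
a = g sin(θ) = 5.0 × sin(30°) = 2.5 m/s²
v = √(2ad) = √(2 × 2.5 × 10) = 7.07 m/s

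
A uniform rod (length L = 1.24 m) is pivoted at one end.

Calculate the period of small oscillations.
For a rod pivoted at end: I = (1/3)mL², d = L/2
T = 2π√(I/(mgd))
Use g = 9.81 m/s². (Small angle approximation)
I/m = (1/3)L² = 0.5125 m²; d = L/2 = 0.62 m
T = 2π√(I/(mgd)) = 2π√(0.5125/(9.81×0.62)) = 1.824 s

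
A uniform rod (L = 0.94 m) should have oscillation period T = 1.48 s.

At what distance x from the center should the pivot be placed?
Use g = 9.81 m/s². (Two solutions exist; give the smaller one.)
T = 2π√((L²/12 + x²)/(gx)). Let c = T²g/(4π²) = 0.5443.
x² − cx + L²/12 = 0 → x = (c − √(c² − L²/3))/2 = 0.2514 m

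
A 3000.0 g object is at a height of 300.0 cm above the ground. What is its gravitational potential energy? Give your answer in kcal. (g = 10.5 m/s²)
PE = mgh = 3 kg × 10.5 m/s² × 3 m = 94.5 J = 0.02259 kcal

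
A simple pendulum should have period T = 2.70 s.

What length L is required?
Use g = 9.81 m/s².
T = 2π√(L/g) → L = g(T/2π)² = 9.81×(2.7/2π)² = 1.811 m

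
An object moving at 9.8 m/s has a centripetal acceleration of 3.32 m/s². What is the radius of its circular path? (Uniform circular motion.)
r = v²/a_c = 9.8²/3.32 = 28.93 m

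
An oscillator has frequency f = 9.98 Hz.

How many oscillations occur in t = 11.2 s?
n = f×t = 9.98×11.2 = 111.8 oscillations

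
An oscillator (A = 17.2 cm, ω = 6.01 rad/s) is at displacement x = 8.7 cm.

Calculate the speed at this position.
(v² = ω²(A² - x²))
v = ω√(A² − x²) = 6.01×√(0.172² − 0.087²) = 0.8917 m/s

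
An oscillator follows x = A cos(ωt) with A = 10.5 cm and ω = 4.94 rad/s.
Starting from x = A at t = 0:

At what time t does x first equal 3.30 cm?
cos(ωt) = x/A = 3.3/10.5 = 0.3143
ωt = arccos(0.3143) = 1.251 rad
t = 1.251/4.94 = 0.2533 s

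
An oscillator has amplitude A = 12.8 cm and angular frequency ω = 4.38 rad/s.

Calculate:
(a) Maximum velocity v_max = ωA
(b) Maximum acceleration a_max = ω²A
v_max = ωA = 4.38×0.128 = 0.5606 m/s
a_max = ω²A = 4.38²×0.128 = 2.456 m/s²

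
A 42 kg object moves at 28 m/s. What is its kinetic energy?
KE = ½mv² = ½×42×28² = 16464.0 J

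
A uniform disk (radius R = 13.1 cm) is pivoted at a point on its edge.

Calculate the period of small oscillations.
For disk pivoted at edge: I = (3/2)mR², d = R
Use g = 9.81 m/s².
I/m = (3/2)R² = 0.02574 m²; d = R = 0.131 m
T = 2π√((3/2)R²/(gR)) = 2π√(3R/(2g)) = 0.8893 s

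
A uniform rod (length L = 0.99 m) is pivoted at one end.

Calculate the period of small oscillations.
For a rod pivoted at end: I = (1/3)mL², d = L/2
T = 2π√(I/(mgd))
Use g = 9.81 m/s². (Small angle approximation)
I/m = (1/3)L² = 0.3267 m²; d = L/2 = 0.495 m
T = 2π√(I/(mgd)) = 2π√(0.3267/(9.81×0.495)) = 1.63 s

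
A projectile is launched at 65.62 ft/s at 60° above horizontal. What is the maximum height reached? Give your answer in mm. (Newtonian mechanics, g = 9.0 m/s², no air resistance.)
H = v₀²sin²(θ)/(2g) (with unit conversion) = 16670.0 mm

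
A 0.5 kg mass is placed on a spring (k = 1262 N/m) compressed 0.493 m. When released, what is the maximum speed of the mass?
½kx² = ½mv² → v = x√(k/m) = 0.493×√(1262/0.5) = 24.77 m/s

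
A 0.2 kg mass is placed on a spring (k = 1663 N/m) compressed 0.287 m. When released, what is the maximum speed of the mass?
½kx² = ½mv² → v = x√(k/m) = 0.287×√(1663/0.2) = 26.17 m/s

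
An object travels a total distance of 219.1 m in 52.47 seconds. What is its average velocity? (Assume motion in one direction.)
v_avg = Δd / Δt = 219.1 / 52.47 = 4.18 m/s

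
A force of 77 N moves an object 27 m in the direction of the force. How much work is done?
W = Fd = 77×27 = 2079.0 J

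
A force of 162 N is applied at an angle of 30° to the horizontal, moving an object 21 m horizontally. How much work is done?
W = Fd cosθ = 162×21×cos(30°) = 2946.2 J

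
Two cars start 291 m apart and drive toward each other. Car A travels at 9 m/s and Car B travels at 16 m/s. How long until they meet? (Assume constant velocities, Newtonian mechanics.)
Combined speed: v_combined = 9 + 16 = 25 m/s
Time to meet: t = d/25 = 291/25 = 11.64 s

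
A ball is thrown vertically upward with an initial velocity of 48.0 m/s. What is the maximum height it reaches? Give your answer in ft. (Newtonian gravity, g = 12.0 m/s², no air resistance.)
h_max = v₀²/(2g) (with unit conversion) = 315.0 ft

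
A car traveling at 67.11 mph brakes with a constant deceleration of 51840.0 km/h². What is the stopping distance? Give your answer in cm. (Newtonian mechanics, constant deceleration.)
d = v₀² / (2a) (with unit conversion) = 11250.0 cm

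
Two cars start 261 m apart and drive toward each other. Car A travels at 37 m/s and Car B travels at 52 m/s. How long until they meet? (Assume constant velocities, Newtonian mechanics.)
Combined speed: v_combined = 37 + 52 = 89 m/s
Time to meet: t = d/89 = 261/89 = 2.93 s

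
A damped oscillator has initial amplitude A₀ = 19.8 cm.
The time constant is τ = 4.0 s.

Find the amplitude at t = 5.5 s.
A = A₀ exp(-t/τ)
A = A₀ exp(−t/τ) = 19.8×exp(−5.5/4.0) = 5.006 cm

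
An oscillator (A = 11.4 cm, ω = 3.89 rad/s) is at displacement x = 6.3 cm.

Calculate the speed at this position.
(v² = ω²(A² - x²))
v = ω√(A² − x²) = 3.89×√(0.114² − 0.063²) = 0.3696 m/s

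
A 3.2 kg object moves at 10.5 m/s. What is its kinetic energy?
KE = ½mv² = ½×3.2×10.5² = 176.4 J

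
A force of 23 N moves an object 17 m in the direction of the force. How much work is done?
W = Fd = 23×17 = 391.0 J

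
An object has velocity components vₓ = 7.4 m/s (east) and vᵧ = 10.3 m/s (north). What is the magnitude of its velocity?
|v| = √(vₓ² + vᵧ²) = √(7.4² + 10.3²) = √(160.85) = 12.68 m/s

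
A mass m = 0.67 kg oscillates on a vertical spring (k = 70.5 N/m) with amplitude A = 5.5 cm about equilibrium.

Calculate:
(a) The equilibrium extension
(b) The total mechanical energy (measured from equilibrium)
x_eq = mg/k = 0.67×9.81/70.5 = 0.09323 m = 9.323 cm
E = ½kA² = ½×70.5×(0.055)² = 0.1066 J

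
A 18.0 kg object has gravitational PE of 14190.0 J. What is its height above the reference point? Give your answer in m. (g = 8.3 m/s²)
PE = mgh → h = PE/(mg) = 1.419e+04 J / (18 kg × 8.3 m/s²) = 94.98 m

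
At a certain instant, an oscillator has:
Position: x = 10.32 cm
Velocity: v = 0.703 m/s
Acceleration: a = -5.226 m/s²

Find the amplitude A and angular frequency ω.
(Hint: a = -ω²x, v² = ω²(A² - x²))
a = −ω²x → ω = √(|a|/x) = √(5.226/0.1032) = 7.116 rad/s
v² = ω²(A² − x²) → A = √(x² + v²/ω²) = √(0.1032² + 0.703²/7.116²) = 0.1429 m = 14.29 cm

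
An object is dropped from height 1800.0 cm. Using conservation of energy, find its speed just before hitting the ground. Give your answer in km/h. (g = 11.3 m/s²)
mgh = ½mv² → v = √(2gh) = √(2×11.3×18) = 20.17 m/s = 72.61 km/h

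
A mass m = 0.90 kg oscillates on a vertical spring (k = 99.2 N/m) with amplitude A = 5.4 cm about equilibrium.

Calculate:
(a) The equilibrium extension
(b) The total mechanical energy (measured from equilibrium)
x_eq = mg/k = 0.9×9.81/99.2 = 0.089 m = 8.9 cm
E = ½kA² = ½×99.2×(0.054)² = 0.1446 J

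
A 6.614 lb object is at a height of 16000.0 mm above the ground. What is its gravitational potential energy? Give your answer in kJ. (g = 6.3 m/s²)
PE = mgh = 3 kg × 6.3 m/s² × 16 m = 302.4 J = 0.3024 kJ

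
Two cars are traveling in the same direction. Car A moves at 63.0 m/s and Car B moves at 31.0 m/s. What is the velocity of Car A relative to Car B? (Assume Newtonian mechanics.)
v_rel = v_A - v_B = 63.0 - 31.0 = 32.0 m/s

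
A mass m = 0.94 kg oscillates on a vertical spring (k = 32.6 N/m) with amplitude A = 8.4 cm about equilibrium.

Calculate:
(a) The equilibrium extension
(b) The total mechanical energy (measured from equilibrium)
x_eq = mg/k = 0.94×9.81/32.6 = 0.2829 m = 28.29 cm
E = ½kA² = ½×32.6×(0.084)² = 0.115 J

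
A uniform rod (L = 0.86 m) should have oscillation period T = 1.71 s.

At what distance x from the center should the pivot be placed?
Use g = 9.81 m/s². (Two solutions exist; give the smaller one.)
T = 2π√((L²/12 + x²)/(gx)). Let c = T²g/(4π²) = 0.7266.
x² − cx + L²/12 = 0 → x = (c − √(c² − L²/3))/2 = 0.09806 m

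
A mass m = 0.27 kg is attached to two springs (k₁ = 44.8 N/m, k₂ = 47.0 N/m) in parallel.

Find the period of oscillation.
k_eq = k₁+k₂ = 91.8 N/m
T = 2π√(m/k_eq) = 2π√(0.27/91.8) = 0.3408 s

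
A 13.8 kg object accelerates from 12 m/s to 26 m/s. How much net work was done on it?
W_net = ΔKE = ½m(v₂² − v₁²) = ½×13.8×(26² − 12²) = 3670.8 J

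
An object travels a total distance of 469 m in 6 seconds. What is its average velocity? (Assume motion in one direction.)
v_avg = Δd / Δt = 469 / 6 = 78.17 m/s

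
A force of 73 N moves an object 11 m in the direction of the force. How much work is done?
W = Fd = 73×11 = 803.0 J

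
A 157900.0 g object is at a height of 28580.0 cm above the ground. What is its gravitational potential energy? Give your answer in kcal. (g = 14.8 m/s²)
PE = mgh = 157.9 kg × 14.8 m/s² × 285.8 m = 6.679e+05 J = 159.6 kcal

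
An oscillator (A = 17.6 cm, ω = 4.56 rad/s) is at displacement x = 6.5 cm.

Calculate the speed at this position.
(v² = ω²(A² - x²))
v = ω√(A² − x²) = 4.56×√(0.176² − 0.065²) = 0.7458 m/s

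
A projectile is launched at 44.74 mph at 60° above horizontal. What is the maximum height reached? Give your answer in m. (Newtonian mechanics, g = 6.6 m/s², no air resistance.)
H = v₀²sin²(θ)/(2g) (with unit conversion) = 22.73 m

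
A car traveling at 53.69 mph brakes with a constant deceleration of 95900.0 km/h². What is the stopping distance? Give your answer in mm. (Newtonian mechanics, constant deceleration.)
d = v₀² / (2a) (with unit conversion) = 38930.0 mm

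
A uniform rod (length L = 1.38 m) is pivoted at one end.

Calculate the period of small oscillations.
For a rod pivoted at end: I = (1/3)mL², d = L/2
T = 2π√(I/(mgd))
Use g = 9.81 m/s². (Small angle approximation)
I/m = (1/3)L² = 0.6348 m²; d = L/2 = 0.69 m
T = 2π√(I/(mgd)) = 2π√(0.6348/(9.81×0.69)) = 1.924 s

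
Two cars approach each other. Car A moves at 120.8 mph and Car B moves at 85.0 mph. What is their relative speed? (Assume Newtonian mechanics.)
v_rel = v_A + v_B = 120.8 + 85.0 = 205.8 mph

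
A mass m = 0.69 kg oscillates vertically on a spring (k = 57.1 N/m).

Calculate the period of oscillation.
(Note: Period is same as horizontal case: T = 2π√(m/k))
T = 2π√(m/k) = 2π√(0.69/57.1) = 0.6907 s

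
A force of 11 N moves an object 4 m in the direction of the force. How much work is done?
W = Fd = 11×4 = 44.0 J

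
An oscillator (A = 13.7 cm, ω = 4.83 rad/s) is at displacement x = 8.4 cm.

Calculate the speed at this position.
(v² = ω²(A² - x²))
v = ω√(A² − x²) = 4.83×√(0.137² − 0.084²) = 0.5227 m/s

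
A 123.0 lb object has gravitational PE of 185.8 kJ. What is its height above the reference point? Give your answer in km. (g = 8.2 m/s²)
PE = mgh → h = PE/(mg) = 1.858e+05 J / (55.79 kg × 8.2 m/s²) = 406.1 m = 0.4061 km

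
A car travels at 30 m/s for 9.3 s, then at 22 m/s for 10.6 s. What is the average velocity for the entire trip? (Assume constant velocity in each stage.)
d₁ = v₁t₁ = 30 × 9.3 = 279 m
d₂ = v₂t₂ = 22 × 10.6 = 233.2 m
d_total = 512.2 m, t_total = 19.9 s
v_avg = d_total/t_total = 512.2/19.9 = 25.74 m/s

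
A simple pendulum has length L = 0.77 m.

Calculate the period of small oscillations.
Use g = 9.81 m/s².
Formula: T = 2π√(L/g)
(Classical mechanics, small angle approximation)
T = 2π√(L/g) = 2π√(0.77/9.81) = 1.76 s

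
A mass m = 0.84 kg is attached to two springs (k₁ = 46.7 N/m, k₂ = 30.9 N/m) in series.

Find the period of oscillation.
k_eq = k₁k₂/(k₁+k₂) = 18.6 N/m
T = 2π√(m/k_eq) = 2π√(0.84/18.6) = 1.335 s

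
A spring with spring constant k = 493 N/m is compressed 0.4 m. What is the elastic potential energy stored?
PE = ½kx² = ½×493×0.4² = 39.44 J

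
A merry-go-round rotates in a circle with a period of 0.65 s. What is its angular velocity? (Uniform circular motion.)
ω = 2π/T = 2π/0.65 = 9.6664 rad/s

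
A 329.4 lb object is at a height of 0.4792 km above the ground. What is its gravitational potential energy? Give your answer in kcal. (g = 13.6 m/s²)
PE = mgh = 149.4 kg × 13.6 m/s² × 479.2 m = 9.737e+05 J = 232.7 kcal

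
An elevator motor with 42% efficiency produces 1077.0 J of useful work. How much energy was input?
W_in = W_out/η = 1077.0/0.42 = 2564.3 J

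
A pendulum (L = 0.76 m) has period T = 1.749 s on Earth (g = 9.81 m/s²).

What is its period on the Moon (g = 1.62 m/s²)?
T = 2π√(L/g), so T_moon/T_earth = √(g_earth/g_moon)
T_moon = 2π√(0.76/1.62) = 4.304 s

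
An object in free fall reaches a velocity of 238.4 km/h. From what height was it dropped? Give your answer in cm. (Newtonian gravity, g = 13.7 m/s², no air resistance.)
h = v²/(2g) (with unit conversion) = 16010.0 cm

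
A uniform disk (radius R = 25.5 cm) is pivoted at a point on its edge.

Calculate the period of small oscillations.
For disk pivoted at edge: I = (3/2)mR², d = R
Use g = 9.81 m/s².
I/m = (3/2)R² = 0.09754 m²; d = R = 0.255 m
T = 2π√((3/2)R²/(gR)) = 2π√(3R/(2g)) = 1.241 s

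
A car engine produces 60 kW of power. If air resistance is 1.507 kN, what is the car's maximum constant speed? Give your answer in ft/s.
P = Fv → v = P/F = 60000 W / 1507 N = 39.81 m/s = 130.6 ft/s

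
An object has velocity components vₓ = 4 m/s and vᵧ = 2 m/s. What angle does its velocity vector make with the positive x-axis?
θ = arctan(vᵧ/vₓ) = arctan(2/4) = 26.57°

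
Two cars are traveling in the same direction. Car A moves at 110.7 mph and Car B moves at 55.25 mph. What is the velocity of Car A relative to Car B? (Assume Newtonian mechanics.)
v_rel = v_A - v_B = 110.7 - 55.25 = 55.45 mph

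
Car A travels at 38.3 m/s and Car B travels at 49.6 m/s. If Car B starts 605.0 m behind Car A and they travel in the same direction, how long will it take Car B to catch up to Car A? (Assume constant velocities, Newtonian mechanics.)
Relative speed: v_rel = 49.6 - 38.3 = 11.3 m/s
Time to catch: t = d₀/v_rel = 605.0/11.3 = 53.54 s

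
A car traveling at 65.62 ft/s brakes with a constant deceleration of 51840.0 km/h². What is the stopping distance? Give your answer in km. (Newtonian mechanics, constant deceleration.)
d = v₀² / (2a) (with unit conversion) = 0.05 km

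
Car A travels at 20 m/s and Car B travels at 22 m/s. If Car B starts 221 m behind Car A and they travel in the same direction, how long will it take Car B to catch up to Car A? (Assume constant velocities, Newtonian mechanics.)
Relative speed: v_rel = 22 - 20 = 2 m/s
Time to catch: t = d₀/v_rel = 221/2 = 110.5 s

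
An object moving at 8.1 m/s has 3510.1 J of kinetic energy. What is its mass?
KE = ½mv² → m = 2KE/v² = 2×3510.1/8.1² = 107.0 kg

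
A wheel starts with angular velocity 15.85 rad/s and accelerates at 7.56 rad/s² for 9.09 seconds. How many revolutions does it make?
θ = ω₀t + ½αt² = 15.85×9.09 + ½×7.56×9.09² = 456.41 rad
Revolutions = θ/(2π) = 456.41/(2π) = 72.64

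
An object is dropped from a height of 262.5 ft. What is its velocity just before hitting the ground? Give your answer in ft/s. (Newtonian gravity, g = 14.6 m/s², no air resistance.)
v = √(2gh) (with unit conversion) = 158.6 ft/s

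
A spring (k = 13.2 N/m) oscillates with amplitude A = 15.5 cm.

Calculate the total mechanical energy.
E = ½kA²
E = ½kA² = ½×13.2×(0.155)² = 0.1586 J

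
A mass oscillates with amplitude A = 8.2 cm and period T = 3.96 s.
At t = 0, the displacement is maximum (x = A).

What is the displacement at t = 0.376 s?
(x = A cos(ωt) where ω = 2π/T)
ω = 2π/T = 2π/3.96 = 1.587 rad/s
x = A cos(ωt) = 8.2×cos(1.587×0.376) = 6.784 cm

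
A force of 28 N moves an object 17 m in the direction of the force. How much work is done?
W = Fd = 28×17 = 476.0 J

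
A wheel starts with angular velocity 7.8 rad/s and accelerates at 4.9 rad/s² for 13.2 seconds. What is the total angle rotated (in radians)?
θ = ω₀t + ½αt² = 7.8×13.2 + ½×4.9×13.2² = 529.85 rad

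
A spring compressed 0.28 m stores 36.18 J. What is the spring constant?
PE = ½kx² → k = 2PE/x² = 2×36.18/0.28² = 923.0 N/m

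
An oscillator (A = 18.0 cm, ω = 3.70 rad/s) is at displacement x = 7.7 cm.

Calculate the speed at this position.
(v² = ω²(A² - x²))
v = ω√(A² − x²) = 3.7×√(0.18² − 0.077²) = 0.602 m/s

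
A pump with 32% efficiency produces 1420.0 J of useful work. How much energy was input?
W_in = W_out/η = 1420.0/0.32 = 4437.5 J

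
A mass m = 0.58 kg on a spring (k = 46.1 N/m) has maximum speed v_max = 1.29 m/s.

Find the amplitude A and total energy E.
½mv²_max = ½kA² → A = v_max√(m/k) = 1.29×√(0.58/46.1) = 0.1447 m = 14.47 cm
E = ½mv²_max = ½×0.58×1.29² = 0.4826 J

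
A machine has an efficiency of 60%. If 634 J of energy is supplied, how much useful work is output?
W_out = η × W_in = 0.6 × 634 = 380.4 J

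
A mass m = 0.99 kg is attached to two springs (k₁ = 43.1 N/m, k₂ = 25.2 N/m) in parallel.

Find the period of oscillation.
k_eq = k₁+k₂ = 68.3 N/m
T = 2π√(m/k_eq) = 2π√(0.99/68.3) = 0.7565 s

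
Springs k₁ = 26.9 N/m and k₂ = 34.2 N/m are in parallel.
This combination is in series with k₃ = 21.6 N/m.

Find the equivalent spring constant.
k₁₂ = k₁ + k₂ = 61.1 N/m (parallel)
1/k_eq = 1/k₁₂ + 1/k₃ → k_eq = 15.96 N/m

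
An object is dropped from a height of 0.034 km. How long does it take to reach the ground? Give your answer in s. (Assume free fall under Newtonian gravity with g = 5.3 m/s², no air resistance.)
t = √(2h/g) (with unit conversion) = 3.582 s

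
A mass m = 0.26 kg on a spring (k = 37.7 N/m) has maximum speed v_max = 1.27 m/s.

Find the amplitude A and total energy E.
½mv²_max = ½kA² → A = v_max√(m/k) = 1.27×√(0.26/37.7) = 0.1055 m = 10.55 cm
E = ½mv²_max = ½×0.26×1.27² = 0.2097 J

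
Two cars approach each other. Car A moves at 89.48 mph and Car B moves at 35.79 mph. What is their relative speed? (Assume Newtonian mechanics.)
v_rel = v_A + v_B = 89.48 + 35.79 = 125.3 mph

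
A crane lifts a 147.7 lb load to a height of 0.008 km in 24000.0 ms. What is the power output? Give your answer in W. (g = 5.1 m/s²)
W = mgh = 67×5.1×8 = 2733 J
P = W/t = 2733/24 = 113.9 W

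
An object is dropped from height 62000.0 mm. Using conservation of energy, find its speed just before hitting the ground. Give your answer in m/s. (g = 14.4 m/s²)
mgh = ½mv² → v = √(2gh) = √(2×14.4×62) = 42.26 m/s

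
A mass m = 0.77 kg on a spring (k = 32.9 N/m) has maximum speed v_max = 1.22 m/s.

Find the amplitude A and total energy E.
½mv²_max = ½kA² → A = v_max√(m/k) = 1.22×√(0.77/32.9) = 0.1866 m = 18.66 cm
E = ½mv²_max = ½×0.77×1.22² = 0.573 J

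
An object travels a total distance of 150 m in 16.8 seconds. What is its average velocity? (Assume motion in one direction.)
v_avg = Δd / Δt = 150 / 16.8 = 8.93 m/s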